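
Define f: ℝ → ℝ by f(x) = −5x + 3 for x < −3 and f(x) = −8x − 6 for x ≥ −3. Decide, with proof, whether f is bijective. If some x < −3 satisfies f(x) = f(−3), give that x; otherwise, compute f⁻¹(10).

Both pieces are strictly decreasing (slopes −5 and −8), so each is injective on its own interval.
The left piece maps (−∞, −3) onto (18, ∞); the right piece maps [−3, ∞) onto (−∞, 18].
Since 18 = 18, the images partition ℝ: f is injective and surjective, hence bijective.
Because the two images are disjoint, no x < −3 has f(x) = f(−3), so we compute f⁻¹(10): 10 lies in (−∞, 18], so solve −8x − 6 = 10: x = (10 + 6)/(−8) = −2.

-2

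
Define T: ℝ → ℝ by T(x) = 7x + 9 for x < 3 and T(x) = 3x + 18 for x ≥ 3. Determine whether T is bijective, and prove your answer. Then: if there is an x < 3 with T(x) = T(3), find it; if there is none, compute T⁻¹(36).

18/7

Both pieces are strictly increasing (slopes 7 and 3), so each is injective on its own interval.
The left piece maps (−∞, 3) onto (−∞, 30); the right piece maps [3, ∞) onto [27, ∞).
These images overlap. In particular T(3) = 27 (right piece), and solving 7x + 9 = 27 on the left piece gives x = 18/7 < 3.
So T(18/7) = T(3) with 18/7 ≠ 3, and T is not injective, hence not bijective. This x = 18/7 is the requested value below 3.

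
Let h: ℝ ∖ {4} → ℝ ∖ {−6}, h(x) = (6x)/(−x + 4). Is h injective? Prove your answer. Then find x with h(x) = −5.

-20

Suppose h(s) = h(t). Cross-multiplying: (6s)(−t + 4) = (6t)(−s + 4).
Expanding both sides and cancelling the symmetric terms leaves 24·(s − t) = 0. Since 24 ≠ 0, s = t. Hence h is injective.
Solving h(x) = −5: cross-multiplying gives 6x = −5(−x + 4), which rearranges to 1x = −20, so x = −20.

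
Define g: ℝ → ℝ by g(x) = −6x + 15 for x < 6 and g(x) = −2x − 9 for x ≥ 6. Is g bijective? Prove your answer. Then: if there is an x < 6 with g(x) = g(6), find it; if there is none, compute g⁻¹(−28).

Both pieces are strictly decreasing (slopes −6 and −2), so each is injective on its own interval.
The left piece maps (−∞, 6) onto (−21, ∞); the right piece maps [6, ∞) onto (−∞, −21].
Since −21 = −21, the images partition ℝ: g is injective and surjective, hence bijective.
Because the two images are disjoint, no x < 6 has g(x) = g(6), so we compute g⁻¹(−28): −28 lies in (−∞, −21], so solve −2x − 9 = −28: x = (−28 + 9)/(−2) = 19/2.

19/2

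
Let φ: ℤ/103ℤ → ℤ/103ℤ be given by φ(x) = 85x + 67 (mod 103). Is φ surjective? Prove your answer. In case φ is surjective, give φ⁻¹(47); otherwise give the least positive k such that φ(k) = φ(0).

24

Recall: surjectivity means every element of the codomain has a preimage under φ.
Since gcd(85, 103) = 1, 85 is invertible modulo 103. Euclid's algorithm: 103 = 1·85 + 18, 85 = 4·18 + 13, 18 = 1·13 + 5, 13 = 2·5 + 3, 5 = 1·3 + 2, 3 = 1·2 + 1; back-substituting gives 1 = 40·85 − 33·103, so 85⁻¹ ≡ 40 (mod 103).
Then y ↦ 40(y − 67) is a two-sided inverse to φ, so every y ∈ ℤ/103ℤ has a preimage.
So φ is surjective.
Since φ is surjective, we find φ⁻¹(47): we need 85x ≡ 47 − 67 ≡ 83 (mod 103). Using 85⁻¹ = 40: x ≡ 40·83 = 3320 = 32·103 + 24, so x = 24.
Check: φ(24) = 85·24 + 67 = 2107 = 20·103 + 47 ≡ 47 (mod 103).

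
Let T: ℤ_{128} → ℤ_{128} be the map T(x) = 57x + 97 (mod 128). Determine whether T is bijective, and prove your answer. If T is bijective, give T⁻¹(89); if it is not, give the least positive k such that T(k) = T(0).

56

If T(x_1) = T(x_2), then 57x_1 ≡ 57x_2 (mod 128). Because gcd(57, 128) = 1, we may cancel 57 to get x_1 ≡ x_2 (mod 128).
We now compute 57⁻¹ mod 128 explicitly. Euclid's algorithm: 128 = 2·57 + 14, 57 = 4·14 + 1; back-substituting gives 1 = 9·57 − 4·128, so 57⁻¹ ≡ 9 (mod 128).
Then y ↦ 9(y − 97) is a two-sided inverse to T, so every y ∈ ℤ_{128} has a preimage.
Hence T is bijective.
Since T is bijective, we find T⁻¹(89): we need 57x ≡ 89 − 97 ≡ 120 (mod 128). Using 57⁻¹ = 9: x ≡ 9·120 = 1080 = 8·128 + 56, so x = 56.
Check: T(56) = 57·56 + 97 = 3289 = 25·128 + 89 ≡ 89 (mod 128).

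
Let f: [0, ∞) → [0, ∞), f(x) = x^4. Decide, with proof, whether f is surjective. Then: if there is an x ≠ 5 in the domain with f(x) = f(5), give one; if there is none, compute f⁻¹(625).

5

For any y ∈ [0, ∞), x = y^{1/4} ∈ [0, ∞) gives f(x) = y, so f is surjective.
Since x ↦ x^4 is strictly increasing on [0, ∞), it is injective there, so no x ≠ 5 in the domain has f(x) = f(5). We therefore compute f⁻¹(625) = 625^{1/4} = 5 (indeed 5^4 = 625).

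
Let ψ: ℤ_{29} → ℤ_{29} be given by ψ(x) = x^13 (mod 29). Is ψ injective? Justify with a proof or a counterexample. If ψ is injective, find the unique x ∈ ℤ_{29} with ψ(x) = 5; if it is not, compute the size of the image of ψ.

6

Since 29 is prime, the nonzero elements of ℤ_{29} form a cyclic group of order 28.
As gcd(13, 28) = 1, raising to the 13th power is a bijection on this group: if s^13 ≡ t^13 then (st^{−1})^13 = 1, and the only element of order dividing gcd(13, 28) = 1 is 1, so s = t.
With ψ(0) = 0 this makes ψ injective on all of ℤ_{29}, hence bijective (finite equal-size domain and codomain). In particular ψ is injective.
Since ψ is injective, we find the preimage of 5. The inverse of x ↦ x^13 on (ℤ_{29})^× is x ↦ x^13, because 13·13 = 169 = 6·28 + 1 ≡ 1 (mod 28) and x^{28} = 1 for x ≠ 0 (Fermat). So ψ⁻¹(5) = 5^13 mod 29.
Repeated squaring mod 29: 5^1 ≡ 5, 5^2 ≡ 5² = 25, 5^4 ≡ 25² = 625 ≡ 16, 5^8 ≡ 16² = 256 ≡ 24. Since 13 = 8 + 4 + 1, 5^13 ≡ 24·16·5: 24·16 = 384 ≡ 7, then 7·5 = 35 ≡ 6. So 5^13 ≡ 6 (mod 29).
Hence ψ⁻¹(5) = 6.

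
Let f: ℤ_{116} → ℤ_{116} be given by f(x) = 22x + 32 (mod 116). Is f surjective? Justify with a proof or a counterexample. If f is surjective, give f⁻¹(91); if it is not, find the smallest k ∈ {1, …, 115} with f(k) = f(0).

Since gcd(22, 116) = 2, we have 22x ≡ 0 (mod 2) for all x, so f(x) ≡ 0 (mod 2).
But 1 ≢ 0 (mod 2), so 1 ∈ ℤ_{116} has no preimage. So f is not surjective.
Since f is not surjective, we find the least positive k with f(k) = f(0): this means 22k ≡ 0 (mod 116), i.e. 116 ∣ 22k. Since gcd(22, 116) = 2, dividing through by 2 this holds exactly when 58 ∣ 11k, and as gcd(11, 58) = 1, exactly when 58 ∣ k.
The smallest positive such k is 58.

58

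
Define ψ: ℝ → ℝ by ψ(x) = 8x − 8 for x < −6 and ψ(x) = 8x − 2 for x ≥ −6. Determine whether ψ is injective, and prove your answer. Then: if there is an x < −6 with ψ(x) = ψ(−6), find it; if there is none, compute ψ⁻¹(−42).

-5

Both pieces are strictly increasing (slopes 8 and 8), so each is injective on its own interval.
The left piece maps (−∞, −6) onto (−∞, −56); the right piece maps [−6, ∞) onto [−50, ∞).
These images are disjoint, so no value is attained by both pieces. So ψ is injective.
Because the two images are disjoint, no x < −6 has ψ(x) = ψ(−6), so we compute ψ⁻¹(−42): −42 lies in [−50, ∞), so solve 8x − 2 = −42: x = (−42 + 2)/8 = −5.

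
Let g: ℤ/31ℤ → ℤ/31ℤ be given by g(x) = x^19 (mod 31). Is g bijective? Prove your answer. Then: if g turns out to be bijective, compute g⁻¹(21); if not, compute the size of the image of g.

13

Since 31 is prime, the nonzero elements of ℤ/31ℤ form a cyclic group of order 30.
As gcd(19, 30) = 1, raising to the 19th power is a bijection on this group: if a^19 ≡ b^19 then (ab^{−1})^19 = 1, and the only element of order dividing gcd(19, 30) = 1 is 1, so a = b.
With g(0) = 0 this makes g injective on all of ℤ/31ℤ, hence bijective (finite equal-size domain and codomain). In particular g is bijective.
Since g is bijective, we find the preimage of 21. The inverse of x ↦ x^19 on (ℤ/31ℤ)^× is x ↦ x^19, because 19·19 = 361 = 12·30 + 1 ≡ 1 (mod 30) and x^{30} = 1 for x ≠ 0 (Fermat). So g⁻¹(21) = 21^19 mod 31.
Repeated squaring mod 31: 21^1 ≡ 21, 21^2 ≡ 21² = 441 ≡ 7, 21^4 ≡ 7² = 49 ≡ 18, 21^8 ≡ 18² = 324 ≡ 14, 21^16 ≡ 14² = 196 ≡ 10. Since 19 = 16 + 2 + 1, 21^19 ≡ 10·7·21: 10·7 = 70 ≡ 8, then 8·21 = 168 ≡ 13. So 21^19 ≡ 13 (mod 31).
Hence g⁻¹(21) = 13.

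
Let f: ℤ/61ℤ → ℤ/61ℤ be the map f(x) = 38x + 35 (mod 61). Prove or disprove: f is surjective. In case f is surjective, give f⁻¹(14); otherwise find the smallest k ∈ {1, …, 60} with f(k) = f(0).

46

Since gcd(38, 61) = 1, 38 is invertible modulo 61. Euclid's algorithm: 61 = 1·38 + 23, 38 = 1·23 + 15, 23 = 1·15 + 8, 15 = 1·8 + 7, 8 = 1·7 + 1; back-substituting gives 1 = 53·38 − 33·61, so 38⁻¹ ≡ 53 (mod 61).
Then y ↦ 53(y − 35) is a two-sided inverse to f, so every y ∈ ℤ/61ℤ has a preimage.
So f is surjective.
Since f is surjective, we find f⁻¹(14): we need 38x ≡ 14 − 35 ≡ 40 (mod 61). Using 38⁻¹ = 53: x ≡ 53·40 = 2120 = 34·61 + 46, so x = 46.
Check: f(46) = 38·46 + 35 = 1783 = 29·61 + 14 ≡ 14 (mod 61).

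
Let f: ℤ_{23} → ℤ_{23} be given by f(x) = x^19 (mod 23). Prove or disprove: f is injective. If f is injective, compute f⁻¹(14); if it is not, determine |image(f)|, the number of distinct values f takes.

Since 23 is prime, the nonzero elements of ℤ_{23} form a cyclic group of order 22.
As gcd(19, 22) = 1, raising to the 19th power is a bijection on this group: if s^19 ≡ t^19 then (st^{−1})^19 = 1, and the only element of order dividing gcd(19, 22) = 1 is 1, so s = t.
With f(0) = 0 this makes f injective on all of ℤ_{23}, hence bijective (finite equal-size domain and codomain). In particular f is injective.
Since f is injective, we find the preimage of 14. The inverse of x ↦ x^19 on (ℤ_{23})^× is x ↦ x^7, because 19·7 = 133 = 6·22 + 1 ≡ 1 (mod 22) and x^{22} = 1 for x ≠ 0 (Fermat). So f⁻¹(14) = 14^7 mod 23.
Repeated squaring mod 23: 14^1 ≡ 14, 14^2 ≡ 14² = 196 ≡ 12, 14^4 ≡ 12² = 144 ≡ 6. Since 7 = 4 + 2 + 1, 14^7 ≡ 6·12·14: 6·12 = 72 ≡ 3, then 3·14 = 42 ≡ 19. So 14^7 ≡ 19 (mod 23).
Hence f⁻¹(14) = 19.

19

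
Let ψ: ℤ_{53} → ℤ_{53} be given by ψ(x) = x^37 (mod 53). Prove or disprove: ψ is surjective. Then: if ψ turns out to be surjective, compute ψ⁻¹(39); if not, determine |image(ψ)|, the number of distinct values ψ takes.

Since 53 is prime, the nonzero elements of ℤ_{53} form a cyclic group of order 52.
As gcd(37, 52) = 1, raising to the 37th power is a bijection on this group: if a^37 ≡ b^37 then (ab^{−1})^37 = 1, and the only element of order dividing gcd(37, 52) = 1 is 1, so a = b.
With ψ(0) = 0 this makes ψ injective on all of ℤ_{53}, hence bijective (finite equal-size domain and codomain). In particular ψ is surjective.
Since ψ is surjective, we find the preimage of 39. The inverse of x ↦ x^37 on (ℤ_{53})^× is x ↦ x^45, because 37·45 = 1665 = 32·52 + 1 ≡ 1 (mod 52) and x^{52} = 1 for x ≠ 0 (Fermat). So ψ⁻¹(39) = 39^45 mod 53.
Repeated squaring mod 53: 39^1 ≡ 39, 39^2 ≡ 39² = 1521 ≡ 37, 39^4 ≡ 37² = 1369 ≡ 44, 39^8 ≡ 44² = 1936 ≡ 28, 39^16 ≡ 28² = 784 ≡ 42, 39^32 ≡ 42² = 1764 ≡ 15. Since 45 = 32 + 8 + 4 + 1, 39^45 ≡ 15·28·44·39: 15·28 = 420 ≡ 49, then 49·44 = 2156 ≡ 36, then 36·39 = 1404 ≡ 26. So 39^45 ≡ 26 (mod 53).
Hence ψ⁻¹(39) = 26.

26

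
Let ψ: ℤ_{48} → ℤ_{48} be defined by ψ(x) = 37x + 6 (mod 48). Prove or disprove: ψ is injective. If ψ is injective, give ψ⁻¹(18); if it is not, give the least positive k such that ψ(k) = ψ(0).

12

If ψ(a) = ψ(b), then 37a ≡ 37b (mod 48). Because gcd(37, 48) = 1, we may cancel 37 to get a ≡ b (mod 48).
So ψ is injective.
We now compute 37⁻¹ mod 48 explicitly. Euclid's algorithm: 48 = 1·37 + 11, 37 = 3·11 + 4, 11 = 2·4 + 3, 4 = 1·3 + 1; back-substituting gives 1 = 13·37 − 10·48, so 37⁻¹ ≡ 13 (mod 48).
Since ψ is injective, we compute ψ⁻¹(18): solve 37x + 6 ≡ 18 (mod 48), i.e. 37x ≡ 12 (mod 48).
Multiplying by 37⁻¹ = 13 gives x ≡ 13·12 = 156 = 3·48 + 12 ≡ 12 (mod 48).
Check: ψ(12) = 37·12 + 6 = 450 = 9·48 + 18 ≡ 18 (mod 48).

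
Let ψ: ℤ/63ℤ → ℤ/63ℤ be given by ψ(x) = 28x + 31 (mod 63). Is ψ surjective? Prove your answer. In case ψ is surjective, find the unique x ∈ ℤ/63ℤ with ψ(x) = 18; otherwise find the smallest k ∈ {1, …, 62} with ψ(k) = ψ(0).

9

By definition, surjectivity means every element of the codomain has a preimage under ψ.
Since gcd(28, 63) = 7, we have 28x ≡ 0 (mod 7) for all x, so ψ(x) ≡ 3 (mod 7).
But 0 ≢ 3 (mod 7), so 0 ∈ ℤ/63ℤ has no preimage. Hence ψ is not surjective.
Since ψ is not surjective, we find the least positive k with ψ(k) = ψ(0): this means 28k ≡ 0 (mod 63), i.e. 63 ∣ 28k. Since gcd(28, 63) = 7, dividing through by 7 this holds exactly when 9 ∣ 4k, and as gcd(4, 9) = 1, exactly when 9 ∣ k.
The smallest positive such k is 9.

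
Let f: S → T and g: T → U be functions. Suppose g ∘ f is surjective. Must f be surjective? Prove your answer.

not surjective

No. Take S = {0}, T = {0, 1, 2}, U = {0}, f(a) = 0 for every a ∈ S, and g(b) = 0 for every b ∈ T.
Then g ∘ f is surjective onto {0}, but 2 ∈ T has no preimage under f, so f is not surjective.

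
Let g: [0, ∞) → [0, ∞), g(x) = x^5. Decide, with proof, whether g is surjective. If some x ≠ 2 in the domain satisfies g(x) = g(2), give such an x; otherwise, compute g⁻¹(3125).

5

For any y ∈ [0, ∞), x = y^{1/5} ∈ [0, ∞) gives g(x) = y, so g is surjective.
Since x ↦ x^5 is strictly increasing on [0, ∞), it is injective there, so no x ≠ 2 in the domain has g(x) = g(2). We therefore compute g⁻¹(3125) = 3125^{1/5} = 5 (indeed 5^5 = 3125).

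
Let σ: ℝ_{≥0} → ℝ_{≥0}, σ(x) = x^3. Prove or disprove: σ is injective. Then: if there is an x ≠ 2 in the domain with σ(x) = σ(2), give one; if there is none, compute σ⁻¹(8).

2

On ℝ_{≥0}, x ↦ x^3 is strictly increasing, so σ(x_1) = σ(x_2) forces x_1 = x_2. Hence σ is injective.
Since x ↦ x^3 is strictly increasing on ℝ_{≥0}, it is injective there, so no x ≠ 2 in the domain has σ(x) = σ(2). We therefore compute σ⁻¹(8) = 8^{1/3} = 2 (indeed 2^3 = 8).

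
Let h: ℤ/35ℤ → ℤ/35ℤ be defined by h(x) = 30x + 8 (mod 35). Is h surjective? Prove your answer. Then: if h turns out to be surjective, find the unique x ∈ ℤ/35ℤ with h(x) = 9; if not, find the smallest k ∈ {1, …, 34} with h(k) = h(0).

Since gcd(30, 35) = 5, we have 30x ≡ 0 (mod 5) for all x, so h(x) ≡ 3 (mod 5).
But 0 ≢ 3 (mod 5), so 0 ∈ ℤ/35ℤ has no preimage. Thus h is not surjective.
Since h is not surjective, we find the least positive k with h(k) = h(0): this means 30k ≡ 0 (mod 35), i.e. 35 ∣ 30k. Since gcd(30, 35) = 5, dividing through by 5 this holds exactly when 7 ∣ 6k, and as gcd(6, 7) = 1, exactly when 7 ∣ k.
The smallest positive such k is 7.

7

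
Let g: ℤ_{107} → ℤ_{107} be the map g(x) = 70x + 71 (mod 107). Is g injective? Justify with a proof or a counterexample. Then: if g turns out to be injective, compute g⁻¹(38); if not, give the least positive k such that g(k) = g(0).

Recall: injectivity means: for all u, v in the domain, g(u) = g(v) implies u = v.
Suppose g(u) = g(v) in ℤ_{107}. Then 70u + 71 ≡ 70v + 71 (mod 107), so 70(u − v) ≡ 0 (mod 107).
Since gcd(70, 107) = 1, 70 is invertible modulo 107, hence u − v ≡ 0 (mod 107), i.e. u = v.
Hence g is injective.
We now compute 70⁻¹ mod 107 explicitly. Euclid's algorithm: 107 = 1·70 + 37, 70 = 1·37 + 33, 37 = 1·33 + 4, 33 = 8·4 + 1; back-substituting gives 1 = 26·70 − 17·107, so 70⁻¹ ≡ 26 (mod 107).
Since g is injective, we compute g⁻¹(38): solve 70x + 71 ≡ 38 (mod 107), i.e. 70x ≡ 74 (mod 107).
Multiplying by 70⁻¹ = 26 gives x ≡ 26·74 = 1924 = 17·107 + 105 ≡ 105 (mod 107).
Check: g(105) = 70·105 + 71 = 7421 = 69·107 + 38 ≡ 38 (mod 107).

105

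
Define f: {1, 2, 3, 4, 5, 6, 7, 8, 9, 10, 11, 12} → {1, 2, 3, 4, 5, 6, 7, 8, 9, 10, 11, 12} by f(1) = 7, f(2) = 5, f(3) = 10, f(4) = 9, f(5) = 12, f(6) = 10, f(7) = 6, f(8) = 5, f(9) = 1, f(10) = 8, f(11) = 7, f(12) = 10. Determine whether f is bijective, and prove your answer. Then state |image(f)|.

8

f(3) = 10 = f(6) with 3 ≠ 6, so f is not injective, hence not bijective.
The image of f is {1, 5, 6, 7, 8, 9, 10, 12}, which has 8 elements.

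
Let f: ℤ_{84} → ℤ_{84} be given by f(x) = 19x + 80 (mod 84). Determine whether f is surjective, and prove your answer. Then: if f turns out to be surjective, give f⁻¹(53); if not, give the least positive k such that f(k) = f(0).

Since gcd(19, 84) = 1, 19 is invertible modulo 84. Euclid's algorithm: 84 = 4·19 + 8, 19 = 2·8 + 3, 8 = 2·3 + 2, 3 = 1·2 + 1; back-substituting gives 1 = 31·19 − 7·84, so 19⁻¹ ≡ 31 (mod 84).
For any y ∈ ℤ_{84}, x = 31(y − 80) mod 84 satisfies f(x) = 19·31(y − 80) + 80 ≡ y (since 19·31 ≡ 1 mod 84). So every y has a preimage.
Hence f is surjective.
Since f is surjective, we compute f⁻¹(53): solve 19x + 80 ≡ 53 (mod 84), i.e. 19x ≡ 57 (mod 84).
Multiplying by 19⁻¹ = 31 gives x ≡ 31·57 = 1767 = 21·84 + 3 ≡ 3 (mod 84).
Check: f(3) = 19·3 + 80 = 137 = 1·84 + 53 ≡ 53 (mod 84).

3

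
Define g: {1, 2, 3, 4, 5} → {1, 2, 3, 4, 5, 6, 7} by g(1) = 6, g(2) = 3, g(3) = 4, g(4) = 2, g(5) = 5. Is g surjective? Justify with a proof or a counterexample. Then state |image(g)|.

No element maps to 1, so g is not surjective.
The image of g is {2, 3, 4, 5, 6}, which has 5 elements.

5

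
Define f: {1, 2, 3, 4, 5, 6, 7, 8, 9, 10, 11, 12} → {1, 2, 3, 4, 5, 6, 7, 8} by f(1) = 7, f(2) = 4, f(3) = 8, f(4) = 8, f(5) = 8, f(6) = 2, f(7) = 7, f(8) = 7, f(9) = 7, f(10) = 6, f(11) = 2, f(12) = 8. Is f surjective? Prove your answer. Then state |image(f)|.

5

No element maps to 1, so f is not surjective.
The image of f is {2, 4, 6, 7, 8}, which has 5 elements.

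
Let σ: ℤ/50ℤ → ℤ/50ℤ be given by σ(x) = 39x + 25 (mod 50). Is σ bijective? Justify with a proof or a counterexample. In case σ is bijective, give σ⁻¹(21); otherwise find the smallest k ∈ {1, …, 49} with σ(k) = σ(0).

14

If σ(u) = σ(v), then 39u ≡ 39v (mod 50). Because gcd(39, 50) = 1, we may cancel 39 to get u ≡ v (mod 50).
We now compute 39⁻¹ mod 50 explicitly. Euclid's algorithm: 50 = 1·39 + 11, 39 = 3·11 + 6, 11 = 1·6 + 5, 6 = 1·5 + 1; back-substituting gives 1 = 9·39 − 7·50, so 39⁻¹ ≡ 9 (mod 50).
Then y ↦ 9(y − 25) is a two-sided inverse to σ, so every y ∈ ℤ/50ℤ has a preimage.
Hence σ is bijective.
Since σ is bijective, we find σ⁻¹(21): we need 39x ≡ 21 − 25 ≡ 46 (mod 50). Using 39⁻¹ = 9: x ≡ 9·46 = 414 = 8·50 + 14, so x = 14.
Check: σ(14) = 39·14 + 25 = 571 = 11·50 + 21 ≡ 21 (mod 50).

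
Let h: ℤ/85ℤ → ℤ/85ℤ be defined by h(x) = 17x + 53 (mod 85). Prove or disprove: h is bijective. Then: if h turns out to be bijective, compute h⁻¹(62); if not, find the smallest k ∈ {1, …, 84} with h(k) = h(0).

5

We have gcd(17, 85) = 17 > 1. Taking u = 0 and v = 5: h(0) = 53 and h(5) = 17·5 + 53 = 138 ≡ 53 (mod 85).
So h(0) = h(5) while 0 ≠ 5, hence h is not injective, hence not bijective.
Since h is not bijective, we find the least positive k with h(k) = h(0): this means 17k ≡ 0 (mod 85), i.e. 85 ∣ 17k. Since gcd(17, 85) = 17, dividing through by 17 this holds exactly when 5 ∣ k.
The smallest positive such k is 5.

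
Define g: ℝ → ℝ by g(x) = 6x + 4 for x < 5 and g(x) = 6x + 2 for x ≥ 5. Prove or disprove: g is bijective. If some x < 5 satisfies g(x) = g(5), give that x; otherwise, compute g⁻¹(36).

Both pieces are strictly increasing (slopes 6 and 6), so each is injective on its own interval.
The left piece maps (−∞, 5) onto (−∞, 34); the right piece maps [5, ∞) onto [32, ∞).
These images overlap. In particular g(5) = 32 (right piece), and solving 6x + 4 = 32 on the left piece gives x = 14/3 < 5.
So g(14/3) = g(5) with 14/3 ≠ 5, and g is not injective, hence not bijective. This x = 14/3 is the requested value below 5.

14/3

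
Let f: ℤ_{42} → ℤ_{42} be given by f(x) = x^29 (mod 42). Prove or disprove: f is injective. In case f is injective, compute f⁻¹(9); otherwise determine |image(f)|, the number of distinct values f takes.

Computing x^29 mod 42 for each x (by repeated squaring, reducing mod 42 at every step), the values f(0), f(1), …, f(41) are: 0, 1, 32, 33, 16, 17, 6, 7, 8, 39, 40, 23, 24, 13, 14, 15, 4, 5, 30, 31, 20, 21, 22, 11, 12, 37, 38, 27, 28, 29, 18, 19, 2, 3, 34, 35, 36, 25, 26, 9, 10, 41.
Every element of ℤ_{42} appears exactly once in this list, so f is a bijection, and in particular injective.
Since f is injective, we read off the preimage of 9 from the same table: f(39) = 9, so f⁻¹(9) = 39.

39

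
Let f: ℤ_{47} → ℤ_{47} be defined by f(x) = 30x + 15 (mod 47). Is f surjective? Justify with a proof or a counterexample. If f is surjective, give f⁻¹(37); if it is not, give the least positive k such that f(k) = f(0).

7

Recall: f is surjective if every y in the codomain equals f(x) for some x in the domain.
Since gcd(30, 47) = 1, 30 is invertible modulo 47. Euclid's algorithm: 47 = 1·30 + 17, 30 = 1·17 + 13, 17 = 1·13 + 4, 13 = 3·4 + 1; back-substituting gives 1 = 11·30 − 7·47, so 30⁻¹ ≡ 11 (mod 47).
Then y ↦ 11(y − 15) is a two-sided inverse to f, so every y ∈ ℤ_{47} has a preimage.
Thus f is surjective.
Since f is surjective, we compute f⁻¹(37): solve 30x + 15 ≡ 37 (mod 47), i.e. 30x ≡ 22 (mod 47).
Multiplying by 30⁻¹ = 11 gives x ≡ 11·22 = 242 = 5·47 + 7 ≡ 7 (mod 47).
Check: f(7) = 30·7 + 15 = 225 = 4·47 + 37 ≡ 37 (mod 47).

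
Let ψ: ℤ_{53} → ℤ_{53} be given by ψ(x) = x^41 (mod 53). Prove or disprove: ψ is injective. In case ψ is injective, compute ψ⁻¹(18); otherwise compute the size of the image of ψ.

Since 53 is prime, the nonzero elements of ℤ_{53} form a cyclic group of order 52.
As gcd(41, 52) = 1, raising to the 41st power is a bijection on this group: if a^41 ≡ b^41 then (ab^{−1})^41 = 1, and the only element of order dividing gcd(41, 52) = 1 is 1, so a = b.
With ψ(0) = 0 this makes ψ injective on all of ℤ_{53}, hence bijective (finite equal-size domain and codomain). In particular ψ is injective.
Since ψ is injective, we find the preimage of 18. The inverse of x ↦ x^41 on (ℤ_{53})^× is x ↦ x^33, because 41·33 = 1353 = 26·52 + 1 ≡ 1 (mod 52) and x^{52} = 1 for x ≠ 0 (Fermat). So ψ⁻¹(18) = 18^33 mod 53.
Repeated squaring mod 53: 18^1 ≡ 18, 18^2 ≡ 18² = 324 ≡ 6, 18^4 ≡ 6² = 36, 18^8 ≡ 36² = 1296 ≡ 24, 18^16 ≡ 24² = 576 ≡ 46, 18^32 ≡ 46² = 2116 ≡ 49. Since 33 = 32 + 1, 18^33 ≡ 49·18: 49·18 = 882 ≡ 34. So 18^33 ≡ 34 (mod 53).
Hence ψ⁻¹(18) = 34.

34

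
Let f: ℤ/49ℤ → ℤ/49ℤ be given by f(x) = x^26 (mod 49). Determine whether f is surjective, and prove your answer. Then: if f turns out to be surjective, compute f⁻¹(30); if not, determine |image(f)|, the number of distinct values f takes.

f(0) = 0^26 = 0.
f(7): Repeated squaring mod 49: 7^1 ≡ 7, 7^2 ≡ 7² = 49 ≡ 0, 7^4 ≡ 0² = 0, 7^8 ≡ 0² = 0, 7^16 ≡ 0² = 0. Since 26 = 16 + 8 + 2, 7^26 ≡ 0·0·0: 0·0 = 0, then 0·0 = 0. So 7^26 ≡ 0 (mod 49).
So f(0) = f(7) = 0 while 0 ≠ 7, thus f is not injective.
A non-injective map from the 49-element set ℤ/49ℤ to itself takes at most 48 distinct values, so it cannot be surjective. So f is not surjective.
Since f is not surjective, we determine |image(f)|. Computing x^26 mod 49 for each x (by repeated squaring, reducing mod 49 at every step), the values f(0), f(1), …, f(48) are: 0, 1, 32, 2, 44, 11, 15, 0, 36, 4, 9, 37, 39, 29, 0, 22, 25, 16, 30, 18, 43, 0, 8, 46, 23, 23, 46, 8, 0, 43, 18, 30, 16, 25, 22, 0, 29, 39, 37, 9, 4, 36, 0, 15, 11, 44, 2, 32, 1.
The distinct values are {0, 1, 2, 4, 8, 9, 11, 15, 16, 18, 22, 23, 25, 29, 30, 32, 36, 37, 39, 43, 44, 46}; there are 22 of them.

22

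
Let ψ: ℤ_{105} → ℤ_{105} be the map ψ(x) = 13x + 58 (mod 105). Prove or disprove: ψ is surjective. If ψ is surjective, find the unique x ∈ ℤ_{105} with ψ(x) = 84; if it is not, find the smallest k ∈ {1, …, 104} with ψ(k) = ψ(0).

2

Recall: ψ is surjective if every y in the codomain equals ψ(x) for some x in the domain.
Since gcd(13, 105) = 1, 13 is invertible modulo 105. Euclid's algorithm: 105 = 8·13 + 1; back-substituting gives 1 = 97·13 − 12·105, so 13⁻¹ ≡ 97 (mod 105).
Then y ↦ 97(y − 58) is a two-sided inverse to ψ, so every y ∈ ℤ_{105} has a preimage.
Therefore ψ is surjective.
Since ψ is surjective, we compute ψ⁻¹(84): solve 13x + 58 ≡ 84 (mod 105), i.e. 13x ≡ 26 (mod 105).
Multiplying by 13⁻¹ = 97 gives x ≡ 97·26 = 2522 = 24·105 + 2 ≡ 2 (mod 105).
Check: ψ(2) = 13·2 + 58 = 84 ≡ 84 (mod 105).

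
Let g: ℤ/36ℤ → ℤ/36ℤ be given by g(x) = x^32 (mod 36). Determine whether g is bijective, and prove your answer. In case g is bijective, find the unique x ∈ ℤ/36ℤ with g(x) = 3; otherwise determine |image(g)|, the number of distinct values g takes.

8

g(0) = 0^32 = 0.
g(6): Repeated squaring mod 36: 6^1 ≡ 6, 6^2 ≡ 6² = 36 ≡ 0, 6^4 ≡ 0² = 0, 6^8 ≡ 0² = 0, 6^16 ≡ 0² = 0, 6^32 ≡ 0² = 0. So 6^32 ≡ 0 (mod 36).
So g(0) = g(6) = 0 while 0 ≠ 6, thus g is not injective, hence not bijective.
Since g is not bijective, we determine |image(g)|. Computing x^32 mod 36 for each x (by repeated squaring, reducing mod 36 at every step), the values g(0), g(1), …, g(35) are: 0, 1, 4, 9, 16, 25, 0, 13, 28, 9, 28, 13, 0, 25, 16, 9, 4, 1, 0, 1, 4, 9, 16, 25, 0, 13, 28, 9, 28, 13, 0, 25, 16, 9, 4, 1.
The distinct values are {0, 1, 4, 9, 13, 16, 25, 28}; there are 8 of them.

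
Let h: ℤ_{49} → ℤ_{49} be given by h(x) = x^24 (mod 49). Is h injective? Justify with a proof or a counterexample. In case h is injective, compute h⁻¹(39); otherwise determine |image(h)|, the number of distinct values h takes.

h(3): Repeated squaring mod 49: 3^1 ≡ 3, 3^2 ≡ 3² = 9, 3^4 ≡ 9² = 81 ≡ 32, 3^8 ≡ 32² = 1024 ≡ 44, 3^16 ≡ 44² = 1936 ≡ 25. Since 24 = 16 + 8, 3^24 ≡ 25·44: 25·44 = 1100 ≡ 22. So 3^24 ≡ 22 (mod 49).
h(5): Repeated squaring mod 49: 5^1 ≡ 5, 5^2 ≡ 5² = 25, 5^4 ≡ 25² = 625 ≡ 37, 5^8 ≡ 37² = 1369 ≡ 46, 5^16 ≡ 46² = 2116 ≡ 9. Since 24 = 16 + 8, 5^24 ≡ 9·46: 9·46 = 414 ≡ 22. So 5^24 ≡ 22 (mod 49).
So h(3) = h(5) = 22 while 3 ≠ 5, therefore h is not injective.
Since h is not injective, we determine |image(h)|. Computing x^24 mod 49 for each x (by repeated squaring, reducing mod 49 at every step), the values h(0), h(1), …, h(48) are: 0, 1, 8, 22, 15, 22, 29, 0, 22, 43, 29, 8, 36, 8, 0, 43, 29, 36, 1, 1, 36, 0, 15, 15, 43, 43, 15, 15, 0, 36, 1, 1, 36, 29, 43, 0, 8, 36, 8, 29, 43, 22, 0, 29, 22, 15, 22, 8, 1.
The distinct values are {0, 1, 8, 15, 22, 29, 36, 43}; there are 8 of them.

8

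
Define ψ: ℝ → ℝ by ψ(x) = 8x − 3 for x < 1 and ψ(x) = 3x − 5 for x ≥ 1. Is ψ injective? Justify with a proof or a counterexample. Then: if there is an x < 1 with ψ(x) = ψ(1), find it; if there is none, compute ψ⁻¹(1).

Both pieces are strictly increasing (slopes 8 and 3), so each is injective on its own interval.
The left piece maps (−∞, 1) onto (−∞, 5); the right piece maps [1, ∞) onto [−2, ∞).
These images overlap. In particular ψ(1) = −2 (right piece), and solving 8x − 3 = −2 on the left piece gives x = 1/8 < 1.
So ψ(1/8) = ψ(1) with 1/8 ≠ 1, and ψ is not injective. This x = 1/8 is the requested value below 1.

1/8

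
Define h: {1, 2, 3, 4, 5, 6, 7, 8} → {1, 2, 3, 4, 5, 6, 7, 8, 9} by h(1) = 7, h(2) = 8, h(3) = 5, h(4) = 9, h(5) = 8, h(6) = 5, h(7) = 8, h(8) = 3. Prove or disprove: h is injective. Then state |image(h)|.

5

h(2) = 8 = h(5) with 2 ≠ 5, so h is not injective.
The image of h is {3, 5, 7, 8, 9}, which has 5 elements.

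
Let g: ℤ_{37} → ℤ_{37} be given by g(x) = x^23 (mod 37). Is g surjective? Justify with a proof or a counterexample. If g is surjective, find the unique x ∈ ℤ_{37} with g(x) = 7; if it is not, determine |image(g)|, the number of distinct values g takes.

12

Since 37 is prime, the nonzero elements of ℤ_{37} form a cyclic group of order 36.
As gcd(23, 36) = 1, raising to the 23rd power is a bijection on this group: if s^23 ≡ t^23 then (st^{−1})^23 = 1, and the only element of order dividing gcd(23, 36) = 1 is 1, so s = t.
With g(0) = 0 this makes g injective on all of ℤ_{37}, hence bijective (finite equal-size domain and codomain). In particular g is surjective.
Since g is surjective, we find the preimage of 7. The inverse of x ↦ x^23 on (ℤ_{37})^× is x ↦ x^11, because 23·11 = 253 = 7·36 + 1 ≡ 1 (mod 36) and x^{36} = 1 for x ≠ 0 (Fermat). So g⁻¹(7) = 7^11 mod 37.
Repeated squaring mod 37: 7^1 ≡ 7, 7^2 ≡ 7² = 49 ≡ 12, 7^4 ≡ 12² = 144 ≡ 33, 7^8 ≡ 33² = 1089 ≡ 16. Since 11 = 8 + 2 + 1, 7^11 ≡ 16·12·7: 16·12 = 192 ≡ 7, then 7·7 = 49 ≡ 12. So 7^11 ≡ 12 (mod 37).
Hence g⁻¹(7) = 12.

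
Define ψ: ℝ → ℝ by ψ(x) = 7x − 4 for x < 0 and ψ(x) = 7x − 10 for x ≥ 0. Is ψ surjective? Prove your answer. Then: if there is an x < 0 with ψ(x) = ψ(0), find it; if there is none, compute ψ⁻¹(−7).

-6/7

Both pieces are strictly increasing (slopes 7 and 7), so each is injective on its own interval.
The left piece maps (−∞, 0) onto (−∞, −4); the right piece maps [0, ∞) onto [−10, ∞).
The union (−∞, −4) ∪ [−10, ∞) covers ℝ, so ψ is surjective.
For the follow-up: the images overlap, so an x < 0 with ψ(x) = ψ(0) exists. ψ(0) = −10; solving 7x − 4 = −10 for x < 0 gives x = (−10 + 4)/7 = −6/7.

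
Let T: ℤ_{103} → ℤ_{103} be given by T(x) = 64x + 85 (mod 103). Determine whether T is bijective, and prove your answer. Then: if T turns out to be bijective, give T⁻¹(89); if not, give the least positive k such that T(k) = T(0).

58

Suppose T(u) = T(v) in ℤ_{103}. Then 64u + 85 ≡ 64v + 85 (mod 103), thus 64(u − v) ≡ 0 (mod 103).
Since gcd(64, 103) = 1, 64 is invertible modulo 103, therefore u − v ≡ 0 (mod 103), i.e. u = v.
We now compute 64⁻¹ mod 103 explicitly. Euclid's algorithm: 103 = 1·64 + 39, 64 = 1·39 + 25, 39 = 1·25 + 14, 25 = 1·14 + 11, 14 = 1·11 + 3, 11 = 3·3 + 2, 3 = 1·2 + 1; back-substituting gives 1 = 66·64 − 41·103, so 64⁻¹ ≡ 66 (mod 103).
Then y ↦ 66(y − 85) is a two-sided inverse to T, so every y ∈ ℤ_{103} has a preimage.
Thus T is bijective.
Since T is bijective, we find T⁻¹(89): we need 64x ≡ 89 − 85 ≡ 4 (mod 103). Using 64⁻¹ = 66: x ≡ 66·4 = 264 = 2·103 + 58, so x = 58.
Check: T(58) = 64·58 + 85 = 3797 = 36·103 + 89 ≡ 89 (mod 103).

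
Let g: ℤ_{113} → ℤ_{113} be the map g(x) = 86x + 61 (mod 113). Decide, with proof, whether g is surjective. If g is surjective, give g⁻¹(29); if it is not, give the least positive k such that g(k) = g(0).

110

Since gcd(86, 113) = 1, 86 is invertible modulo 113. Euclid's algorithm: 113 = 1·86 + 27, 86 = 3·27 + 5, 27 = 5·5 + 2, 5 = 2·2 + 1; back-substituting gives 1 = 46·86 − 35·113, so 86⁻¹ ≡ 46 (mod 113).
For any y ∈ ℤ_{113}, x = 46(y − 61) mod 113 satisfies g(x) = 86·46(y − 61) + 61 ≡ y (since 86·46 ≡ 1 mod 113). So every y has a preimage.
Thus g is surjective.
Since g is surjective, we find g⁻¹(29): we need 86x ≡ 29 − 61 ≡ 81 (mod 113). Using 86⁻¹ = 46: x ≡ 46·81 = 3726 = 32·113 + 110, so x = 110.
Check: g(110) = 86·110 + 61 = 9521 = 84·113 + 29 ≡ 29 (mod 113).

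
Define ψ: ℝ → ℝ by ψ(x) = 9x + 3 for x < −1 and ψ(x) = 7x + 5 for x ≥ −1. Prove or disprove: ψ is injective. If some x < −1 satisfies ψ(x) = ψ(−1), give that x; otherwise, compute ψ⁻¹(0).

-5/7

Both pieces are strictly increasing (slopes 9 and 7), so each is injective on its own interval.
The left piece maps (−∞, −1) onto (−∞, −6); the right piece maps [−1, ∞) onto [−2, ∞).
These images are disjoint, so no value is attained by both pieces. Therefore ψ is injective.
Because the two images are disjoint, no x < −1 has ψ(x) = ψ(−1), so we compute ψ⁻¹(0): 0 lies in [−2, ∞), so solve 7x + 5 = 0: x = (0 − 5)/7 = −5/7.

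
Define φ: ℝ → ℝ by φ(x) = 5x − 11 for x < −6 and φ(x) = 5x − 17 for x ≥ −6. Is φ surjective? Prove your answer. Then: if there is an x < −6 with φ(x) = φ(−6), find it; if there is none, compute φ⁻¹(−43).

Both pieces are strictly increasing (slopes 5 and 5), so each is injective on its own interval.
The left piece maps (−∞, −6) onto (−∞, −41); the right piece maps [−6, ∞) onto [−47, ∞).
The union (−∞, −41) ∪ [−47, ∞) covers ℝ, so φ is surjective.
For the follow-up: the images overlap, so an x < −6 with φ(x) = φ(−6) exists. φ(−6) = −47; solving 5x − 11 = −47 for x < −6 gives x = (−47 + 11)/5 = −36/5.

-36/5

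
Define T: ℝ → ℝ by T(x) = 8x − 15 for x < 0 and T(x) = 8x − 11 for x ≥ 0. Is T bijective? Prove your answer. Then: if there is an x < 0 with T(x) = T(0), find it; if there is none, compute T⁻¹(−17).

Both pieces are strictly increasing (slopes 8 and 8), so each is injective on its own interval.
The left piece maps (−∞, 0) onto (−∞, −15); the right piece maps [0, ∞) onto [−11, ∞).
The images leave a gap (−15 has no preimage), so T is not surjective, hence not bijective.
Because the two images are disjoint, no x < 0 has T(x) = T(0), so we compute T⁻¹(−17): −17 lies in (−∞, −15), so solve 8x − 15 = −17: x = (−17 + 15)/8 = −1/4.

-1/4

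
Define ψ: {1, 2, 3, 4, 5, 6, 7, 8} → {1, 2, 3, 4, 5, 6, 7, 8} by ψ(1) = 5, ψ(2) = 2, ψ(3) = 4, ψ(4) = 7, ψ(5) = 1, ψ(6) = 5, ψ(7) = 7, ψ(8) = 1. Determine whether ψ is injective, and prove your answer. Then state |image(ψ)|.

5

ψ(1) = 5 = ψ(6) with 1 ≠ 6, so ψ is not injective.
The image of ψ is {1, 2, 4, 5, 7}, which has 5 elements.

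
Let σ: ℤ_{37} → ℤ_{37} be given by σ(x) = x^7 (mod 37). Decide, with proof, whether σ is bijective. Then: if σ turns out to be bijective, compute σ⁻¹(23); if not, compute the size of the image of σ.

14

Since 37 is prime, the nonzero elements of ℤ_{37} form a cyclic group of order 36.
As gcd(7, 36) = 1, raising to the 7th power is a bijection on this group: if x_1^7 ≡ x_2^7 then (x_1x_2^{−1})^7 = 1, and the only element of order dividing gcd(7, 36) = 1 is 1, so x_1 = x_2.
With σ(0) = 0 this makes σ injective on all of ℤ_{37}, hence bijective (finite equal-size domain and codomain). In particular σ is bijective.
Since σ is bijective, we find the preimage of 23. The inverse of x ↦ x^7 on (ℤ_{37})^× is x ↦ x^31, because 7·31 = 217 = 6·36 + 1 ≡ 1 (mod 36) and x^{36} = 1 for x ≠ 0 (Fermat). So σ⁻¹(23) = 23^31 mod 37.
Repeated squaring mod 37: 23^1 ≡ 23, 23^2 ≡ 23² = 529 ≡ 11, 23^4 ≡ 11² = 121 ≡ 10, 23^8 ≡ 10² = 100 ≡ 26, 23^16 ≡ 26² = 676 ≡ 10. Since 31 = 16 + 8 + 4 + 2 + 1, 23^31 ≡ 10·26·10·11·23: 10·26 = 260 ≡ 1, then 1·10 = 10, then 10·11 = 110 ≡ 36, then 36·23 = 828 ≡ 14. So 23^31 ≡ 14 (mod 37).
Hence σ⁻¹(23) = 14.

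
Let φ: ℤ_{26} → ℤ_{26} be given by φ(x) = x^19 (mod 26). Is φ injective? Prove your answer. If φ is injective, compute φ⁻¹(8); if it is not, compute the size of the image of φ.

18

Computing x^19 mod 26 for each x (by repeated squaring, reducing mod 26 at every step), the values φ(0), φ(1), …, φ(25) are: 0, 1, 24, 3, 4, 21, 20, 19, 18, 9, 10, 15, 12, 13, 14, 11, 16, 17, 8, 7, 6, 5, 22, 23, 2, 25.
Every element of ℤ_{26} appears exactly once in this list, so φ is a bijection, and in particular injective.
Since φ is injective, we read off the preimage of 8 from the same table: φ(18) = 8, so φ⁻¹(8) = 18.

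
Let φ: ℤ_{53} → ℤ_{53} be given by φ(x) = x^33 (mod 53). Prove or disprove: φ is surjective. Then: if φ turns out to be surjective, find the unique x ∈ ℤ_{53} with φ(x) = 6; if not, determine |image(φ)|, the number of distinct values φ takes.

Since 53 is prime, the nonzero elements of ℤ_{53} form a cyclic group of order 52.
As gcd(33, 52) = 1, raising to the 33rd power is a bijection on this group: if a^33 ≡ b^33 then (ab^{−1})^33 = 1, and the only element of order dividing gcd(33, 52) = 1 is 1, so a = b.
With φ(0) = 0 this makes φ injective on all of ℤ_{53}, hence bijective (finite equal-size domain and codomain). In particular φ is surjective.
Since φ is surjective, we find the preimage of 6. The inverse of x ↦ x^33 on (ℤ_{53})^× is x ↦ x^41, because 33·41 = 1353 = 26·52 + 1 ≡ 1 (mod 52) and x^{52} = 1 for x ≠ 0 (Fermat). So φ⁻¹(6) = 6^41 mod 53.
Repeated squaring mod 53: 6^1 ≡ 6, 6^2 ≡ 6² = 36, 6^4 ≡ 36² = 1296 ≡ 24, 6^8 ≡ 24² = 576 ≡ 46, 6^16 ≡ 46² = 2116 ≡ 49, 6^32 ≡ 49² = 2401 ≡ 16. Since 41 = 32 + 8 + 1, 6^41 ≡ 16·46·6: 16·46 = 736 ≡ 47, then 47·6 = 282 ≡ 17. So 6^41 ≡ 17 (mod 53).
Hence φ⁻¹(6) = 17.

17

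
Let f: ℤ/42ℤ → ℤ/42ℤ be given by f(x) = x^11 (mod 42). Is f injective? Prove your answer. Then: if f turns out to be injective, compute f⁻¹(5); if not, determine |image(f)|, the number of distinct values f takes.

17

Computing x^11 mod 42 for each x (by repeated squaring, reducing mod 42 at every step), the values f(0), f(1), …, f(41) are: 0, 1, 32, 33, 16, 17, 6, 7, 8, 39, 40, 23, 24, 13, 14, 15, 4, 5, 30, 31, 20, 21, 22, 11, 12, 37, 38, 27, 28, 29, 18, 19, 2, 3, 34, 35, 36, 25, 26, 9, 10, 41.
Every element of ℤ/42ℤ appears exactly once in this list, so f is a bijection, and in particular injective.
Since f is injective, we read off the preimage of 5 from the same table: f(17) = 5, so f⁻¹(5) = 17.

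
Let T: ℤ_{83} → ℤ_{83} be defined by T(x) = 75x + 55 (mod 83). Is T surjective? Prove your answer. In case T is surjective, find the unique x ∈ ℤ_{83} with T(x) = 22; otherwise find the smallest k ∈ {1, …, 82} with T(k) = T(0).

56

Recall: surjectivity means every element of the codomain has a preimage under T.
Since gcd(75, 83) = 1, 75 is invertible modulo 83. Euclid's algorithm: 83 = 1·75 + 8, 75 = 9·8 + 3, 8 = 2·3 + 2, 3 = 1·2 + 1; back-substituting gives 1 = 31·75 − 28·83, so 75⁻¹ ≡ 31 (mod 83).
Then y ↦ 31(y − 55) is a two-sided inverse to T, so every y ∈ ℤ_{83} has a preimage.
So T is surjective.
Since T is surjective, we find T⁻¹(22): we need 75x ≡ 22 − 55 ≡ 50 (mod 83). Using 75⁻¹ = 31: x ≡ 31·50 = 1550 = 18·83 + 56, so x = 56.
Check: T(56) = 75·56 + 55 = 4255 = 51·83 + 22 ≡ 22 (mod 83).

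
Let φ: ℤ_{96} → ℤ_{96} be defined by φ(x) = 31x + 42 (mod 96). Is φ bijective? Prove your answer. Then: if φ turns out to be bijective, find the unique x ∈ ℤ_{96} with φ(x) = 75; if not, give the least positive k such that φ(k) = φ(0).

63

Recall that φ is injective when φ(x_1) = φ(x_2) forces x_1 = x_2.
Suppose φ(x_1) = φ(x_2) in ℤ_{96}. Then 31x_1 + 42 ≡ 31x_2 + 42 (mod 96), so 31(x_1 − x_2) ≡ 0 (mod 96).
Since gcd(31, 96) = 1, 31 is invertible modulo 96, thus x_1 − x_2 ≡ 0 (mod 96), i.e. x_1 = x_2.
We now compute 31⁻¹ mod 96 explicitly. Euclid's algorithm: 96 = 3·31 + 3, 31 = 10·3 + 1; back-substituting gives 1 = 31·31 − 10·96, so 31⁻¹ ≡ 31 (mod 96).
For any y ∈ ℤ_{96}, x = 31(y − 42) mod 96 satisfies φ(x) = 31·31(y − 42) + 42 ≡ y (since 31·31 ≡ 1 mod 96). So every y has a preimage.
Hence φ is bijective.
Since φ is bijective, we compute φ⁻¹(75): solve 31x + 42 ≡ 75 (mod 96), i.e. 31x ≡ 33 (mod 96).
Multiplying by 31⁻¹ = 31 gives x ≡ 31·33 = 1023 = 10·96 + 63 ≡ 63 (mod 96).
Check: φ(63) = 31·63 + 42 = 1995 = 20·96 + 75 ≡ 75 (mod 96).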